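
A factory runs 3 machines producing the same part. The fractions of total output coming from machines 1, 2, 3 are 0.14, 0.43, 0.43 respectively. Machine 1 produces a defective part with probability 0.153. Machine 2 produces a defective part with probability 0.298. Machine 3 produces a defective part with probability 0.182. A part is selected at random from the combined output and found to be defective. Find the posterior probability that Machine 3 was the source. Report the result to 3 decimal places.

P(defective|M1) = 0.153; P(defective|M2) = 0.298; P(defective|M3) = 0.182.
Prior × likelihood for each source: 0.14·0.153=0.02142, 0.43·0.298=0.1281, 0.43·0.182=0.07826. Summing gives P(defective) = 0.22782.
P(Machine 3 | defective) = 0.07826 / 0.22782 = 0.344.

Posterior probability ≈ 0.344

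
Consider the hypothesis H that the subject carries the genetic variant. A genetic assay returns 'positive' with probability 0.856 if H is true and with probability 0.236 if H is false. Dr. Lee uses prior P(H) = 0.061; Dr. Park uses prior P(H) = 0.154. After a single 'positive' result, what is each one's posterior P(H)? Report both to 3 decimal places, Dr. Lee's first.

P('+'|H) = 0.856, P('+'|¬H) = 0.236.
Dr. Lee: numerator 0.856·0.061 = 0.052216; evidence = 0.052216+0.236·0.939 = 0.27382; posterior = 0.191.
Dr. Park: numerator 0.856·0.154 = 0.13182; evidence = 0.13182+0.236·0.846 = 0.33148; posterior = 0.398.

Dr. Lee: 0.191; Dr. Park: 0.398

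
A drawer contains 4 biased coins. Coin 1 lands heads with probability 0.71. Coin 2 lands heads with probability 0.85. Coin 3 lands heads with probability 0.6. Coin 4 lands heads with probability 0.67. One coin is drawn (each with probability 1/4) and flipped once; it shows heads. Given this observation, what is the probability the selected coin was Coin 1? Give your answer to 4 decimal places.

Tabulate prior·likelihood by source: [1] prior 0.25, lik 0.71, product 0.1775; [2] prior 0.25, lik 0.85, product 0.2125; [3] prior 0.25, lik 0.6, product 0.1500; [4] prior 0.25, lik 0.67, product 0.1675.
Normalizing constant = 0.70750; the posterior for Coin 1 is its product over the sum, 0.1775/0.70750 = 0.2509.

Posterior probability ≈ 0.2509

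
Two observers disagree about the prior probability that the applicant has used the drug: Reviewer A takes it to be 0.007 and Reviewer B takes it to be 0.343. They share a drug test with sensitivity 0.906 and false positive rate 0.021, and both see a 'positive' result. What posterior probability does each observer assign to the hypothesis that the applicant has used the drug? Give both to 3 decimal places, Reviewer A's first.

Reviewer A: 0.233; Reviewer B: 0.957

The likelihood ratio for a 'positive' result is 0.906/0.021 = 43.143.
Reviewer A: prior odds 0.007/0.993 = 0.0070493; posterior odds 0.30413; posterior probability 0.233.
Reviewer B: prior odds 0.343/0.657 = 0.52207; posterior odds 22.524; posterior probability 0.957.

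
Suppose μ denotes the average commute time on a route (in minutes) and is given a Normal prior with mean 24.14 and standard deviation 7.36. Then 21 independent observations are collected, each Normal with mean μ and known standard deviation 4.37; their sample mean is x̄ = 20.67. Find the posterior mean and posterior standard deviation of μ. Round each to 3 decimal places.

Prior precision 1/τ₀² = 1/7.36² = 0.0184605; data precision n/σ² = 21/4.37² = 1.09965.
Posterior precision = 0.0184605 + 1.09965 = 1.11812, giving posterior SD = 1/√1.11812 = 0.946.
Posterior mean = (0.0184605·24.14 + 1.09965·20.67) / 1.11812 = 20.727.

Posterior mean ≈ 20.727; posterior SD ≈ 0.946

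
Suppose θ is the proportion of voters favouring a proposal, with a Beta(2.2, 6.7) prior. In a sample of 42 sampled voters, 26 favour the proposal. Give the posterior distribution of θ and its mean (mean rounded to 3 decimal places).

Posterior: Beta(28.2, 22.7); mean ≈ 0.554

Observing 26 successes and 16 failures updates Beta(2.2, 6.7) by adding the success and failure counts to the two shape parameters: α = 2.2+26 = 28.2, β = 6.7+16 = 22.7.
E[θ | data] = 28.2/(28.2+22.7) = 0.554.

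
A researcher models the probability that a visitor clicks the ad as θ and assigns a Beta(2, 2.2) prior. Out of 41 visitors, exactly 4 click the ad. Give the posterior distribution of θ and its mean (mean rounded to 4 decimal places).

The binomial likelihood is conjugate to the Beta prior: with 4 successes and 37 failures, the posterior is Beta(2+4, 2.2+37) = Beta(6, 39.2).
Posterior mean = α/(α+β) = 6/45.2 = 0.1327.

Posterior: Beta(6, 39.2); mean ≈ 0.1327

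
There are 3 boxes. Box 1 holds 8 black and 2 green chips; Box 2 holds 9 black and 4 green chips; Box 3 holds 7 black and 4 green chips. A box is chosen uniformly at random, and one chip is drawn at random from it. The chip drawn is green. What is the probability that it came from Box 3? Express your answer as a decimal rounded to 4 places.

P(green|Box 1) = 0.2; P(green|Box 2) = 0.3077; P(green|Box 3) = 0.3636.
Prior × likelihood for each source: 0.333333·0.2=0.06667, 0.333333·0.3077=0.1026, 0.333333·0.3636=0.1212. Summing gives P(green) = 0.29044.
P(Box 3 | green) = 0.1212 / 0.29044 = 0.4173.

Posterior probability ≈ 0.4173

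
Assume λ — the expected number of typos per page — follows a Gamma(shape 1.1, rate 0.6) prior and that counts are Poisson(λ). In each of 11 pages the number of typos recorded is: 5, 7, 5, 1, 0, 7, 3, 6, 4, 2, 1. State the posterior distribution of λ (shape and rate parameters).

Total count ∑xᵢ = 41 over n = 11 pages.
Gamma is conjugate to the Poisson likelihood: posterior is Gamma(shape = 1.1+41 = 42.1, rate = 0.6+11 = 11.6).

Posterior: Gamma(shape=42.1, rate=11.6)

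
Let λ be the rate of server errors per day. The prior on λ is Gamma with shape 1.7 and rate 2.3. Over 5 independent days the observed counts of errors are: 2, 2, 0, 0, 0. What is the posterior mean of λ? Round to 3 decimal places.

Posterior mean ≈ 0.781

Total count ∑xᵢ = 4 over n = 5 days.
Gamma is conjugate to the Poisson likelihood: posterior is Gamma(shape = 1.7+4 = 5.7, rate = 2.3+5 = 7.3).
Posterior mean = shape/rate = 5.7/7.3 = 0.781.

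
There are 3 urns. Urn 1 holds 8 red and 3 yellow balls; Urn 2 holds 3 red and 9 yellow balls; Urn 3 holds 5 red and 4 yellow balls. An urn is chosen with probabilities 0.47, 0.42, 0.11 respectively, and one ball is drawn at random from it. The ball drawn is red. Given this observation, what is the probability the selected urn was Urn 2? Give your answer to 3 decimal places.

Posterior probability ≈ 0.207

P(red|Urn 1) = 0.7273; P(red|Urn 2) = 0.25; P(red|Urn 3) = 0.5556.
Prior × likelihood for each source: 0.47·0.7273=0.3418, 0.42·0.25=0.1050, 0.11·0.5556=0.06111. Summing gives P(red) = 0.50793.
P(Urn 2 | red) = 0.1050 / 0.50793 = 0.207.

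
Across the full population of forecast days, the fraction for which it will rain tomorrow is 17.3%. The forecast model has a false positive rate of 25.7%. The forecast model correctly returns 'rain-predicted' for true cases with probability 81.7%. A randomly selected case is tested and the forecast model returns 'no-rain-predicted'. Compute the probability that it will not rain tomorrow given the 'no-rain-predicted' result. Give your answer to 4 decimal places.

Let H be the event that it will rain tomorrow. P(H) = 0.173, so P(¬H) = 0.827. With E the 'no-rain-predicted' result, P(E|H) = 0.183 and P(E|¬H) = 0.743.
P(E) = 0.183·0.173 + 0.743·0.827 = 0.031659 + 0.61446 = 0.64612.
By Bayes' theorem, P(H|E) = 0.031659 / 0.64612 = 0.0490. Hence P(¬H|E) = 1 − 0.0490 = 0.9510.

P(¬H | E) ≈ 0.9510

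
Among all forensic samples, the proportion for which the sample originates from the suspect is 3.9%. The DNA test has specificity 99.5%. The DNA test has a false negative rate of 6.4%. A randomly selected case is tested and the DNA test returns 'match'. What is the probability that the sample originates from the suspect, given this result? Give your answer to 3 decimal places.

P(H | E) ≈ 0.884

Let H be the event that the sample originates from the suspect. P(H) = 0.039, so P(¬H) = 0.961. With E the 'match' result, P(E|H) = 0.936 and P(E|¬H) = 0.005.
P(E) = 0.936·0.039 + 0.005·0.961 = 0.036504 + 0.0048050 = 0.041309.
By Bayes' theorem, P(H|E) = 0.036504 / 0.041309 = 0.884.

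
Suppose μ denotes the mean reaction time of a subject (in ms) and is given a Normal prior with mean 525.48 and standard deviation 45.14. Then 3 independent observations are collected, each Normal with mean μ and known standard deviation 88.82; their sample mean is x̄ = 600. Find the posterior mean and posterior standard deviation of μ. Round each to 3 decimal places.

Posterior mean ≈ 558.014; posterior SD ≈ 33.883

With known σ, the Normal prior is conjugate. Weight on the data is w = (n/σ²)/(n/σ² + 1/τ₀²) = 0.00038028/(0.00038028+0.00049077) = 0.43658.
Posterior mean = w·x̄ + (1−w)·μ₀ = 0.43658·600 + 0.56342·525.48 = 558.014. Posterior variance = 1/(0.00038028+0.00049077) = 1148.05, so SD = 33.883.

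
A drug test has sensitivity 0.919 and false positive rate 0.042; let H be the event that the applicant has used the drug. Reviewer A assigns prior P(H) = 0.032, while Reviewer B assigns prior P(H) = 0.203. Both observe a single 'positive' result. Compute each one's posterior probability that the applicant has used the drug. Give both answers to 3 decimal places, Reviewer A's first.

Reviewer A: 0.420; Reviewer B: 0.848

The likelihood ratio for a 'positive' result is 0.919/0.042 = 21.881.
Reviewer A: prior odds 0.032/0.968 = 0.033058; posterior odds 0.72334; posterior probability 0.420.
Reviewer B: prior odds 0.203/0.797 = 0.25471; posterior odds 5.5732; posterior probability 0.848.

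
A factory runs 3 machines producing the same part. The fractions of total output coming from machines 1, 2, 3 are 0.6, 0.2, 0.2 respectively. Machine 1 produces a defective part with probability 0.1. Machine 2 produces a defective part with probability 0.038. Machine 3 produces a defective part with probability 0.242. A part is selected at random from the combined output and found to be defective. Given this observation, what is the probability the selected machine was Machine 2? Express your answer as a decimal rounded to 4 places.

P(defective|M1) = 0.1; P(defective|M2) = 0.038; P(defective|M3) = 0.242.
Prior × likelihood for each source: 0.6·0.1=0.06000, 0.2·0.038=0.007600, 0.2·0.242=0.04840. Summing gives P(defective) = 0.11600.
P(Machine 2 | defective) = 0.007600 / 0.11600 = 0.0655.

Posterior probability ≈ 0.0655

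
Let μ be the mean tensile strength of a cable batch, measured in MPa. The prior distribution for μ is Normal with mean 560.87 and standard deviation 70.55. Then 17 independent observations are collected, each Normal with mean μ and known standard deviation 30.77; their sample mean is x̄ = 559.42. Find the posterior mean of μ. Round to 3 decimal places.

Prior precision 1/τ₀² = 1/70.55² = 0.00020091; data precision n/σ² = 17/30.77² = 0.0179554.
Posterior precision = 0.00020091 + 0.0179554 = 0.0181563.
Posterior mean = (0.00020091·560.87 + 0.0179554·559.42) / 0.0181563 = 559.436.

Posterior mean ≈ 559.436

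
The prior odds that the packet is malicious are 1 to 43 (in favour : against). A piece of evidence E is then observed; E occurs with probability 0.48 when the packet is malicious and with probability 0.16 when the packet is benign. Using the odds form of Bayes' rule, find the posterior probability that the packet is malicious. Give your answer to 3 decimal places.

Posterior probability ≈ 0.065

Prior odds = 1/43 = 0.023256.
Likelihood ratio for E = 0.48/0.16 = 3.0000.
Posterior odds = prior odds × LR = 0.069767.
Posterior probability = odds/(1+odds) = 0.069767/1.0698 = 0.065.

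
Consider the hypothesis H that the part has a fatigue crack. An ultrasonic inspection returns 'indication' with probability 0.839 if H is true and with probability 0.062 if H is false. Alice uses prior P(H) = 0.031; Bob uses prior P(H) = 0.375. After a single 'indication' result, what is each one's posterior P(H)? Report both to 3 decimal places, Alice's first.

P('+'|H) = 0.839, P('+'|¬H) = 0.062.
Alice: numerator 0.839·0.031 = 0.026009; evidence = 0.026009+0.062·0.969 = 0.086087; posterior = 0.302.
Bob: numerator 0.839·0.375 = 0.31462; evidence = 0.31462+0.062·0.625 = 0.35337; posterior = 0.890.

Alice: 0.302; Bob: 0.890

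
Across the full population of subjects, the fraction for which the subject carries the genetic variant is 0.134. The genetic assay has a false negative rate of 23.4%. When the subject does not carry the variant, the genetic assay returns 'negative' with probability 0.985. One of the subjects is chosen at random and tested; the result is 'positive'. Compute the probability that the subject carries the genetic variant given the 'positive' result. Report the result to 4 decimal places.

P(H | E) ≈ 0.8877

Write H for 'the subject carries the genetic variant'. Prior odds H:¬H = 0.134/0.866 = 0.15473. For the 'positive' outcome, the likelihood ratio is 0.766/0.015 = 51.067.
Posterior odds = 0.15473 × 51.067 = 7.9018, so P(H|E) = 7.9018/(1+7.9018) = 0.8877.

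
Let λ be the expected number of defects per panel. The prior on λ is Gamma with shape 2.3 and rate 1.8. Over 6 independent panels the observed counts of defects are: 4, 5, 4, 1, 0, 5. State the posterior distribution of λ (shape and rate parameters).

The Poisson likelihood adds the total count to the shape and the number of exposure periods to the rate. Here ∑xᵢ = 19 and n = 6, so shape 2.3→21.3 and rate 1.8→7.8.

Posterior: Gamma(shape=21.3, rate=7.8)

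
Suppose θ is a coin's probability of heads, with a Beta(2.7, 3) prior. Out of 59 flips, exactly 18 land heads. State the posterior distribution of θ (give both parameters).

The binomial likelihood is conjugate to the Beta prior: with 18 successes and 41 failures, the posterior is Beta(2.7+18, 3+41) = Beta(20.7, 44).

Posterior: Beta(20.7, 44)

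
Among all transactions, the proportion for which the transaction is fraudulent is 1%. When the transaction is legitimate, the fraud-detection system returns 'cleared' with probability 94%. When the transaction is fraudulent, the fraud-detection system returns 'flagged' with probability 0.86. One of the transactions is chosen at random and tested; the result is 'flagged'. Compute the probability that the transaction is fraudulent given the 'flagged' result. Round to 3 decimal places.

P(H | E) ≈ 0.126

Let H be the event that the transaction is fraudulent. P(H) = 0.01, so P(¬H) = 0.99. With E the 'flagged' result, P(E|H) = 0.86 and P(E|¬H) = 0.06.
P(E) = 0.86·0.01 + 0.06·0.99 = 0.0086000 + 0.059400 = 0.068000.
By Bayes' theorem, P(H|E) = 0.0086000 / 0.068000 = 0.126.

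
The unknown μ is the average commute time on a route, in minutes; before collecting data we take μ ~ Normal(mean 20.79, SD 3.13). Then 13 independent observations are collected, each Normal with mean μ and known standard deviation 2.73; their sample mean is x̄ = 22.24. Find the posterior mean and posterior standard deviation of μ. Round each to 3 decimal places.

Prior precision 1/τ₀² = 1/3.13² = 0.102073; data precision n/σ² = 13/2.73² = 1.74429.
Posterior precision = 0.102073 + 1.74429 = 1.84636, giving posterior SD = 1/√1.84636 = 0.736.
Posterior mean = (0.102073·20.79 + 1.74429·22.24) / 1.84636 = 22.160.

Posterior mean ≈ 22.160; posterior SD ≈ 0.736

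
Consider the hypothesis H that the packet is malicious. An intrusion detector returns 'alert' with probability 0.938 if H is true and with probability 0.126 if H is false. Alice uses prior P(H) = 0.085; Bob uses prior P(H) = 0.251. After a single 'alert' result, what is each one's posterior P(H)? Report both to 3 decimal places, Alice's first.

The likelihood ratio for an 'alert' result is 0.938/0.126 = 7.4444.
Alice: prior odds 0.085/0.915 = 0.092896; posterior odds 0.69156; posterior probability 0.409.
Bob: prior odds 0.251/0.749 = 0.33511; posterior odds 2.4947; posterior probability 0.714.

Alice: 0.409; Bob: 0.714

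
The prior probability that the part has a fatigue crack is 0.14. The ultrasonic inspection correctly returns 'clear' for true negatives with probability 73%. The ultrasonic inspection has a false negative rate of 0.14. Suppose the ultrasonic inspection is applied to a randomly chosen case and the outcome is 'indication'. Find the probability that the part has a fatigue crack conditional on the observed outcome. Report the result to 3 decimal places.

P(H | E) ≈ 0.341

Write H for 'the part has a fatigue crack'. Prior odds H:¬H = 0.14/0.86 = 0.16279. For the 'indication' outcome, the likelihood ratio is 0.86/0.27 = 3.1852.
Posterior odds = 0.16279 × 3.1852 = 0.51852, so P(H|E) = 0.51852/(1+0.51852) = 0.341.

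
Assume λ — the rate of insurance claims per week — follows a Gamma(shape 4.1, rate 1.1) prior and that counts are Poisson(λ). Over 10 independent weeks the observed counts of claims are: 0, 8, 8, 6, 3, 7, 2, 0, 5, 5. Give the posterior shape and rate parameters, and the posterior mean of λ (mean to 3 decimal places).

Posterior: Gamma(shape=48.1, rate=11.1); mean ≈ 4.333

The Poisson likelihood adds the total count to the shape and the number of exposure periods to the rate. Here ∑xᵢ = 44 and n = 10, so shape 4.1→48.1 and rate 1.1→11.1.
E[λ | data] = 48.1/11.1 = 4.333.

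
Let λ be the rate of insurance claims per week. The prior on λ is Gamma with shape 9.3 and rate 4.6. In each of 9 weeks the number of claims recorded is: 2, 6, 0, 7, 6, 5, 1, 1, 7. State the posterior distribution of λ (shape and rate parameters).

Posterior: Gamma(shape=44.3, rate=13.6)

The Poisson likelihood adds the total count to the shape and the number of exposure periods to the rate. Here ∑xᵢ = 35 and n = 9, so shape 9.3→44.3 and rate 4.6→13.6.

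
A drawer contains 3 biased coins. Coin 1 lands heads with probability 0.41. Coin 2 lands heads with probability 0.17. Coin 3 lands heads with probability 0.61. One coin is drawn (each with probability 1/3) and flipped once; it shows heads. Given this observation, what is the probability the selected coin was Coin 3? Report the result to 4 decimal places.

Posterior probability ≈ 0.5126

Tabulate prior·likelihood by source: [1] prior 0.333333, lik 0.41, product 0.1367; [2] prior 0.333333, lik 0.17, product 0.05667; [3] prior 0.333333, lik 0.61, product 0.2033.
Normalizing constant = 0.39667; the posterior for Coin 3 is its product over the sum, 0.2033/0.39667 = 0.5126.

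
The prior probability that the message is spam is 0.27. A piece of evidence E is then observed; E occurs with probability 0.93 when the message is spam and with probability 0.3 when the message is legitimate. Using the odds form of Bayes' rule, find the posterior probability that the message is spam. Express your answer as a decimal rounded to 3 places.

Posterior probability ≈ 0.534

Prior odds = 0.27/(1−0.27) = 0.36986.
Likelihood ratio for E = 0.93/0.3 = 3.1000.
Posterior odds = prior odds × LR = 1.1466.
Posterior probability = odds/(1+odds) = 1.1466/2.1466 = 0.534.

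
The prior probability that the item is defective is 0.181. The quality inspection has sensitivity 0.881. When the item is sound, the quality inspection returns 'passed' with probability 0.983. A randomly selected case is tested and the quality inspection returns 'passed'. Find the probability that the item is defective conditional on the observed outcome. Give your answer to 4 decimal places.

Let H be the event that the item is defective. P(H) = 0.181, so P(¬H) = 0.819. With E the 'passed' result, P(E|H) = 0.119 and P(E|¬H) = 0.983.
P(E) = 0.119·0.181 + 0.983·0.819 = 0.021539 + 0.80508 = 0.82662.
By Bayes' theorem, P(H|E) = 0.021539 / 0.82662 = 0.0261.

P(H | E) ≈ 0.0261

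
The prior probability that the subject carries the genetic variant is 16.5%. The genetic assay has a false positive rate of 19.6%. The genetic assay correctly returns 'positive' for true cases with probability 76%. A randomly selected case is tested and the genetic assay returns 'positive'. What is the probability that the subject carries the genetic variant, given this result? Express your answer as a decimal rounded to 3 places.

P(H | E) ≈ 0.434

Write H for 'the subject carries the genetic variant'. Prior odds H:¬H = 0.165/0.835 = 0.19760. For the 'positive' outcome, the likelihood ratio is 0.76/0.196 = 3.8776.
Posterior odds = 0.19760 × 3.8776 = 0.76622, so P(H|E) = 0.76622/(1+0.76622) = 0.434.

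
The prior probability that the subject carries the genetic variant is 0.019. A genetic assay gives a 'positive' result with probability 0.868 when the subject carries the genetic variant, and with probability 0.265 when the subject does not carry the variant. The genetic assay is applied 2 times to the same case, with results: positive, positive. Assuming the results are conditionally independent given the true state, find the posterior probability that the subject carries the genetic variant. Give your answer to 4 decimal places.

Let H be the event that the subject carries the genetic variant; start with P(H) = 0.019. P('positive'|H) = 0.868, P('positive'|¬H) = 0.265.
Update on result 1 ('positive'): P(H) ← 0.868·0.0190 / (0.868·0.0190 + 0.265·0.9810) = 0.016492/0.27646 = 0.0597.
Update on result 2 ('positive'): P(H) ← 0.868·0.0597 / (0.868·0.0597 + 0.265·0.9403) = 0.051780/0.30097 = 0.1720.

Posterior P(H) ≈ 0.1720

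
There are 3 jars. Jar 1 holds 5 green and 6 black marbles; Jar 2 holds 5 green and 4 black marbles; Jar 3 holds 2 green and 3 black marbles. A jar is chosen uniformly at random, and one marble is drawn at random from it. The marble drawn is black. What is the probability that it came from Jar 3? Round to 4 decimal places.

P(black|Jar 1) = 0.5455; P(black|Jar 2) = 0.4444; P(black|Jar 3) = 0.6.
Prior × likelihood for each source: 0.333333·0.5455=0.1818, 0.333333·0.4444=0.1481, 0.333333·0.6=0.2000. Summing gives P(black) = 0.52997.
P(Jar 3 | black) = 0.2000 / 0.52997 = 0.3774.

Posterior probability ≈ 0.3774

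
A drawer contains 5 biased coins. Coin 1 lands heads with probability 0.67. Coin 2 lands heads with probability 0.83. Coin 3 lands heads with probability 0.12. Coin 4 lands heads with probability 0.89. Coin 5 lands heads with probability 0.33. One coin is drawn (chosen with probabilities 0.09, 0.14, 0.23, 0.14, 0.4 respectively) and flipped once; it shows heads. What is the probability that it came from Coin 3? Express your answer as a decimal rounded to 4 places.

Posterior probability ≈ 0.0599

Tabulate prior·likelihood by source: [1] prior 0.09, lik 0.67, product 0.06030; [2] prior 0.14, lik 0.83, product 0.1162; [3] prior 0.23, lik 0.12, product 0.02760; [4] prior 0.14, lik 0.89, product 0.1246; [5] prior 0.4, lik 0.33, product 0.1320.
Normalizing constant = 0.46070; the posterior for Coin 3 is its product over the sum, 0.02760/0.46070 = 0.0599.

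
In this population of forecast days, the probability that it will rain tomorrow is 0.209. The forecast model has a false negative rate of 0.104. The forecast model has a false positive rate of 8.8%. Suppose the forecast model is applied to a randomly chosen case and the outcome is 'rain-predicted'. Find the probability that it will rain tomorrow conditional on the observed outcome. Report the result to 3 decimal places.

P(H | E) ≈ 0.729

Write H for 'it will rain tomorrow'. Prior odds H:¬H = 0.209/0.791 = 0.26422. For the 'rain-predicted' outcome, the likelihood ratio is 0.896/0.088 = 10.182.
Posterior odds = 0.26422 × 10.182 = 2.6903, so P(H|E) = 2.6903/(1+2.6903) = 0.729.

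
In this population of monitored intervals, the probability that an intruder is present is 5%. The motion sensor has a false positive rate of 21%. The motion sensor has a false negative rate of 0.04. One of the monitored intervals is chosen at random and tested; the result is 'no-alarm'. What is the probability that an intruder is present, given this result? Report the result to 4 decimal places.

P(H | E) ≈ 0.0027

Write H for 'an intruder is present'. Prior odds H:¬H = 0.05/0.95 = 0.052632. For the 'no-alarm' outcome, the likelihood ratio is 0.04/0.79 = 0.050633.
Posterior odds = 0.052632 × 0.050633 = 0.0026649, so P(H|E) = 0.0026649/(1+0.0026649) = 0.0027.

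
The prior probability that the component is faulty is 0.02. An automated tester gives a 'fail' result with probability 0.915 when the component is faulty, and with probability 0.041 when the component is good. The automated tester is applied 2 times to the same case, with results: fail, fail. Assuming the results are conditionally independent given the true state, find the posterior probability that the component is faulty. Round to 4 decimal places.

Posterior P(H) ≈ 0.9104

Let H be the event that the component is faulty; start with P(H) = 0.02. P('fail'|H) = 0.915, P('fail'|¬H) = 0.041.
Update on result 1 ('fail'): P(H) ← 0.915·0.0200 / (0.915·0.0200 + 0.041·0.9800) = 0.018300/0.058480 = 0.3129.
Update on result 2 ('fail'): P(H) ← 0.915·0.3129 / (0.915·0.3129 + 0.041·0.6871) = 0.28633/0.31450 = 0.9104.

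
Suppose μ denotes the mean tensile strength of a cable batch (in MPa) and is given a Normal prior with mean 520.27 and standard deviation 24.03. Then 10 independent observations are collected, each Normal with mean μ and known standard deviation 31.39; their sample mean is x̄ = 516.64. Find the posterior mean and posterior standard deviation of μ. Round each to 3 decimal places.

With known σ, the Normal prior is conjugate. Weight on the data is w = (n/σ²)/(n/σ² + 1/τ₀²) = 0.0101489/(0.0101489+0.00173178) = 0.85424.
Posterior mean = w·x̄ + (1−w)·μ₀ = 0.85424·516.64 + 0.14576·520.27 = 517.169. Posterior variance = 1/(0.0101489+0.00173178) = 84.1705, so SD = 9.174.

Posterior mean ≈ 517.169; posterior SD ≈ 9.174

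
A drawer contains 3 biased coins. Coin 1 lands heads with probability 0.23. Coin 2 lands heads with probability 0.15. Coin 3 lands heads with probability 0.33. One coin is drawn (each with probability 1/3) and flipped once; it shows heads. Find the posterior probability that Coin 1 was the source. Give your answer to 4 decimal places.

Posterior probability ≈ 0.3239

Tabulate prior·likelihood by source: [1] prior 0.333333, lik 0.23, product 0.07667; [2] prior 0.333333, lik 0.15, product 0.05000; [3] prior 0.333333, lik 0.33, product 0.1100.
Normalizing constant = 0.23667; the posterior for Coin 1 is its product over the sum, 0.07667/0.23667 = 0.3239.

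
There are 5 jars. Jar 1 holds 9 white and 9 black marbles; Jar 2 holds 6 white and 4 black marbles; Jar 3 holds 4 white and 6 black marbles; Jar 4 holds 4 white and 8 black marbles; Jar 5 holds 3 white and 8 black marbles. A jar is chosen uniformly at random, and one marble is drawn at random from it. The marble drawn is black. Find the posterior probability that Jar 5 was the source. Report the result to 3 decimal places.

P(black|Jar 1) = 0.5; P(black|Jar 2) = 0.4; P(black|Jar 3) = 0.6; P(black|Jar 4) = 0.6667; P(black|Jar 5) = 0.7273.
Prior × likelihood for each source: 0.2·0.5=0.1000, 0.2·0.4=0.08000, 0.2·0.6=0.1200, 0.2·0.6667=0.1333, 0.2·0.7273=0.1455. Summing gives P(black) = 0.57879.
P(Jar 5 | black) = 0.1455 / 0.57879 = 0.251.

Posterior probability ≈ 0.251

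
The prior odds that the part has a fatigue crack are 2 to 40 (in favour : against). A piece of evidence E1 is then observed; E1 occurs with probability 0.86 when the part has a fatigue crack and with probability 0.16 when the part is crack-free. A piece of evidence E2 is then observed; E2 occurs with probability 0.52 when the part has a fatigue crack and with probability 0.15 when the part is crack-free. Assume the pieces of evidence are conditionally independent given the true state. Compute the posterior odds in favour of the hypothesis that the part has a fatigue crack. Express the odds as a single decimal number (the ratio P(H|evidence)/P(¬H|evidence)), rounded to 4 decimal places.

Posterior odds ≈ 0.9317

Prior odds = 2/40 = 0.050000. In log-odds, ln(0.050000) = -2.9957.
Add log likelihood ratios: ln(5.3750) + ln(3.4667) = 2.9250.
Posterior log-odds = -0.070780, so posterior odds = exp(-0.070780) = 0.93167.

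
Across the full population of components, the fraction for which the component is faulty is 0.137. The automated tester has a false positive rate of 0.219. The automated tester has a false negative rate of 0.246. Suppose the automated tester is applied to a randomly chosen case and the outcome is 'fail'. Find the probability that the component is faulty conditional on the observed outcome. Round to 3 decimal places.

Write H for 'the component is faulty'. Prior odds H:¬H = 0.137/0.863 = 0.15875. For the 'fail' outcome, the likelihood ratio is 0.754/0.219 = 3.4429.
Posterior odds = 0.15875 × 3.4429 = 0.54656, so P(H|E) = 0.54656/(1+0.54656) = 0.353.

P(H | E) ≈ 0.353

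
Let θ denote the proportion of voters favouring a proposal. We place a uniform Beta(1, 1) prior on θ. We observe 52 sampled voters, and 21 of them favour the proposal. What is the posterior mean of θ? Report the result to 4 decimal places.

Posterior mean ≈ 0.4074

Observing 21 successes and 31 failures updates Beta(1, 1) by adding the success and failure counts to the two shape parameters: α = 1+21 = 22, β = 1+31 = 32.
Posterior mean = α/(α+β) = 22/54 = 0.4074.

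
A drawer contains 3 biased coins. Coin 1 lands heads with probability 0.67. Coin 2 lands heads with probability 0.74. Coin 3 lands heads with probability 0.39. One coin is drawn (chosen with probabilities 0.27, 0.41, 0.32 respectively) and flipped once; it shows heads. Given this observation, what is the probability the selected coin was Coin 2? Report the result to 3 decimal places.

Posterior probability ≈ 0.498

P(heads|C1) = 0.67; P(heads|C2) = 0.74; P(heads|C3) = 0.39.
Prior × likelihood for each source: 0.27·0.67=0.1809, 0.41·0.74=0.3034, 0.32·0.39=0.1248. Summing gives P(heads) = 0.60910.
P(Coin 2 | heads) = 0.3034 / 0.60910 = 0.498.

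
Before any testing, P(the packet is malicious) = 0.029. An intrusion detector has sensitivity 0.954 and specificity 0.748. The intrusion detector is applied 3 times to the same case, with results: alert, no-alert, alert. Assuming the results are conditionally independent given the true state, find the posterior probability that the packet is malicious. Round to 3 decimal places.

With H the event that the packet is malicious, the joint likelihood of the observed sequence is P(data|H) = 0.954·0.046·0.954 = 0.041865 and P(data|¬H) = 0.252·0.748·0.252 = 0.047501.
Bayes: P(H|data) = 0.029·0.041865 / (0.029·0.041865 + 0.971·0.047501) = 0.0012141/0.047338 = 0.0256.

Posterior P(H) ≈ 0.026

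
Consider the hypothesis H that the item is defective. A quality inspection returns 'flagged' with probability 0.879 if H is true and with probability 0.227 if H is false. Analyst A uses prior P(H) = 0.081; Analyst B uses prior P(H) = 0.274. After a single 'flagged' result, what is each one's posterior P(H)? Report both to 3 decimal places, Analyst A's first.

P('+'|H) = 0.879, P('+'|¬H) = 0.227.
Analyst A: numerator 0.879·0.081 = 0.071199; evidence = 0.071199+0.227·0.919 = 0.27981; posterior = 0.254.
Analyst B: numerator 0.879·0.274 = 0.24085; evidence = 0.24085+0.227·0.726 = 0.40565; posterior = 0.594.

Analyst A: 0.254; Analyst B: 0.594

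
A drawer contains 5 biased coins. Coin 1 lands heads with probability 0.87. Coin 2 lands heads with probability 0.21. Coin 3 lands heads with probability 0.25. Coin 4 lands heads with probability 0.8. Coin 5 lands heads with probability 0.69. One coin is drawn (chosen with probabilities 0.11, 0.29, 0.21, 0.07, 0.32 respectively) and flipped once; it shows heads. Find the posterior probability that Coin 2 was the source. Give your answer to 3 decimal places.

Posterior probability ≈ 0.125

Tabulate prior·likelihood by source: [1] prior 0.11, lik 0.87, product 0.09570; [2] prior 0.29, lik 0.21, product 0.06090; [3] prior 0.21, lik 0.25, product 0.05250; [4] prior 0.07, lik 0.8, product 0.05600; [5] prior 0.32, lik 0.69, product 0.2208.
Normalizing constant = 0.48590; the posterior for Coin 2 is its product over the sum, 0.06090/0.48590 = 0.125.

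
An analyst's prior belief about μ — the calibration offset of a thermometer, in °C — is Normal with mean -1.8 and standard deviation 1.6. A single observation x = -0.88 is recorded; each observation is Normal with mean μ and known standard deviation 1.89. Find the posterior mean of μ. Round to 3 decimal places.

Prior precision 1/τ₀² = 1/1.6² = 0.390625; data precision n/σ² = 1/1.89² = 0.279947.
Posterior precision = 0.390625 + 0.279947 = 0.670572.
Posterior mean = (0.390625·-1.8 + 0.279947·-0.88) / 0.670572 = -1.416.

Posterior mean ≈ -1.416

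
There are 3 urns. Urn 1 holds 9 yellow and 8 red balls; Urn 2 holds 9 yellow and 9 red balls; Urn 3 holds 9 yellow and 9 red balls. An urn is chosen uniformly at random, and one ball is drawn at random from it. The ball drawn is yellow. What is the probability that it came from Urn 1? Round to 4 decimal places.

Posterior probability ≈ 0.3462

P(yellow|Urn 1) = 0.5294; P(yellow|Urn 2) = 0.5; P(yellow|Urn 3) = 0.5.
Prior × likelihood for each source: 0.333333·0.5294=0.1765, 0.333333·0.5=0.1667, 0.333333·0.5=0.1667. Summing gives P(yellow) = 0.50980.
P(Urn 1 | yellow) = 0.1765 / 0.50980 = 0.3462.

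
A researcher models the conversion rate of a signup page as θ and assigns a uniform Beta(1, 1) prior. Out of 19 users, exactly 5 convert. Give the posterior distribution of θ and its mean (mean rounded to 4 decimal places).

Posterior: Beta(6, 15); mean ≈ 0.2857

Observing 5 successes and 14 failures updates Beta(1, 1) by adding the success and failure counts to the two shape parameters: α = 1+5 = 6, β = 1+14 = 15.
Posterior mean = α/(α+β) = 6/21 = 0.2857.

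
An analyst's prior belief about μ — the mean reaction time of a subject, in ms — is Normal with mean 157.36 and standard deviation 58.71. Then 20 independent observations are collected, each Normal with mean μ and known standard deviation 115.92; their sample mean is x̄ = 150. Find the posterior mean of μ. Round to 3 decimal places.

Posterior mean ≈ 151.201

Prior precision 1/τ₀² = 1/58.71² = 0.00029012; data precision n/σ² = 20/115.92² = 0.00148838.
Posterior precision = 0.00029012 + 0.00148838 = 0.00177850.
Posterior mean = (0.00029012·157.36 + 0.00148838·150) / 0.00177850 = 151.201.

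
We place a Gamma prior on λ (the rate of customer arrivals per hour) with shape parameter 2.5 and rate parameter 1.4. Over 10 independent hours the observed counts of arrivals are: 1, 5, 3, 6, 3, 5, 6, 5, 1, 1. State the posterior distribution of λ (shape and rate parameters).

Total count ∑xᵢ = 36 over n = 10 hours.
Gamma is conjugate to the Poisson likelihood: posterior is Gamma(shape = 2.5+36 = 38.5, rate = 1.4+10 = 11.4).

Posterior: Gamma(shape=38.5, rate=11.4)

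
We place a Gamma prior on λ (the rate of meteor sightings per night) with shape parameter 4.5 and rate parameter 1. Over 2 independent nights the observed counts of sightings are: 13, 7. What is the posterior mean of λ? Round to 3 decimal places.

Posterior mean ≈ 8.167

The Poisson likelihood adds the total count to the shape and the number of exposure periods to the rate. Here ∑xᵢ = 20 and n = 2, so shape 4.5→24.5 and rate 1→3.
Posterior mean = shape/rate = 24.5/3 = 8.167.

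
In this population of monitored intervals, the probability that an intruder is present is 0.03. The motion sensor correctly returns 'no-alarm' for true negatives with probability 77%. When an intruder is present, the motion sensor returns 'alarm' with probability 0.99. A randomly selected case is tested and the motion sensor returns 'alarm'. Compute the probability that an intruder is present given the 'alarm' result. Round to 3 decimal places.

Let H be the event that an intruder is present. P(H) = 0.03, so P(¬H) = 0.97. With E the 'alarm' result, P(E|H) = 0.99 and P(E|¬H) = 0.23.
P(E) = 0.99·0.03 + 0.23·0.97 = 0.029700 + 0.22310 = 0.25280.
By Bayes' theorem, P(H|E) = 0.029700 / 0.25280 = 0.117.

P(H | E) ≈ 0.117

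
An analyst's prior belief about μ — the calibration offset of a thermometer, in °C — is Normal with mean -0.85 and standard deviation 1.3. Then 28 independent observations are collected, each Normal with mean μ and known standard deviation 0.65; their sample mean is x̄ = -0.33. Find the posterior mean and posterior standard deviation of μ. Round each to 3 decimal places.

Prior precision 1/τ₀² = 1/1.3² = 0.591716; data precision n/σ² = 28/0.65² = 66.2722.
Posterior precision = 0.591716 + 66.2722 = 66.8639, giving posterior SD = 1/√66.8639 = 0.122.
Posterior mean = (0.591716·-0.85 + 66.2722·-0.33) / 66.8639 = -0.335.

Posterior mean ≈ -0.335; posterior SD ≈ 0.122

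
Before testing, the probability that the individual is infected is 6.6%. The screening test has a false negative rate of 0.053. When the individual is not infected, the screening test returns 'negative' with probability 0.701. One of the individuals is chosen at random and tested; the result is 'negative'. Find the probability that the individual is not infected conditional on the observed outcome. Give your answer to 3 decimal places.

P(¬H | E) ≈ 0.995

Let H be the event that the individual is infected. P(H) = 0.066, so P(¬H) = 0.934. With E the 'negative' result, P(E|H) = 0.053 and P(E|¬H) = 0.701.
P(E) = 0.053·0.066 + 0.701·0.934 = 0.0034980 + 0.65473 = 0.65823.
By Bayes' theorem, P(H|E) = 0.0034980 / 0.65823 = 0.005. Hence P(¬H|E) = 1 − 0.005 = 0.995.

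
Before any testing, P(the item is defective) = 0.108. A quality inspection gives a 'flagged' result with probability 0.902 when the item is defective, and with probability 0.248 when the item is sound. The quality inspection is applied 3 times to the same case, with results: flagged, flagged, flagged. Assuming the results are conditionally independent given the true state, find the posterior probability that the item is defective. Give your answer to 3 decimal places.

Let H be the event that the item is defective; start with P(H) = 0.108. P('flagged'|H) = 0.902, P('flagged'|¬H) = 0.248.
Update on result 1 ('flagged'): P(H) ← 0.902·0.1080 / (0.902·0.1080 + 0.248·0.8920) = 0.097416/0.31863 = 0.3057.
Update on result 2 ('flagged'): P(H) ← 0.902·0.3057 / (0.902·0.3057 + 0.248·0.6943) = 0.27577/0.44795 = 0.6156.
Update on result 3 ('flagged'): P(H) ← 0.902·0.6156 / (0.902·0.6156 + 0.248·0.3844) = 0.55530/0.65062 = 0.8535.

Posterior P(H) ≈ 0.853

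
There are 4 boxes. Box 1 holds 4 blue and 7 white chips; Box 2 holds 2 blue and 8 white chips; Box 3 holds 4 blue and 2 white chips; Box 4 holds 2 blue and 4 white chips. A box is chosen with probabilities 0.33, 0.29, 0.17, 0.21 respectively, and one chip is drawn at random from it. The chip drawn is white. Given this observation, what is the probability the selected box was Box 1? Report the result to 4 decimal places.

Posterior probability ≈ 0.3288

P(white|Box 1) = 0.6364; P(white|Box 2) = 0.8; P(white|Box 3) = 0.3333; P(white|Box 4) = 0.6667.
Prior × likelihood for each source: 0.33·0.6364=0.2100, 0.29·0.8=0.2320, 0.17·0.3333=0.05667, 0.21·0.6667=0.1400. Summing gives P(white) = 0.63867.
P(Box 1 | white) = 0.2100 / 0.63867 = 0.3288.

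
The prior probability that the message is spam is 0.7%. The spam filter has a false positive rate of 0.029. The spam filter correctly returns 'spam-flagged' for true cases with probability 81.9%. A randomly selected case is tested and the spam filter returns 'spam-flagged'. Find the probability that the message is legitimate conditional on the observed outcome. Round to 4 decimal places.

Let H be the event that the message is spam. P(H) = 0.007, so P(¬H) = 0.993. With E the 'spam-flagged' result, P(E|H) = 0.819 and P(E|¬H) = 0.029.
P(E) = 0.819·0.007 + 0.029·0.993 = 0.0057330 + 0.028797 = 0.034530.
By Bayes' theorem, P(H|E) = 0.0057330 / 0.034530 = 0.1660. Hence P(¬H|E) = 1 − 0.1660 = 0.8340.

P(¬H | E) ≈ 0.8340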